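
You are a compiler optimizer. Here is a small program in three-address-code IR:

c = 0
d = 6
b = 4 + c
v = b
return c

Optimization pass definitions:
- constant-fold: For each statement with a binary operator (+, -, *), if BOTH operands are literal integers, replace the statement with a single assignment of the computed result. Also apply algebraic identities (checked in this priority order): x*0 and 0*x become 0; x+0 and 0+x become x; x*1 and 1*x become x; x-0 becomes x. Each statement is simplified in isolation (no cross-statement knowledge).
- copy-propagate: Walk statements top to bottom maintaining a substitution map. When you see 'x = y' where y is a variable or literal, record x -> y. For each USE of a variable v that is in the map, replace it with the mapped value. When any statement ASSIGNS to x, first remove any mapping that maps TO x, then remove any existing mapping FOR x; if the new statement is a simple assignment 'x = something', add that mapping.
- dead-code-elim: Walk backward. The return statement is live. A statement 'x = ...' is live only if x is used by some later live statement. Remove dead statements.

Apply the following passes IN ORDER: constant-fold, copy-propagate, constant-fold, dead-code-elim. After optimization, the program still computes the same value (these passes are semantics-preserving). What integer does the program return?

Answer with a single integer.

Initial IR:
  c = 0
  d = 6
  b = 4 + c
  v = b
  return c
After constant-fold (5 stmts):
  c = 0
  d = 6
  b = 4 + c
  v = b
  return c
After copy-propagate (5 stmts):
  c = 0
  d = 6
  b = 4 + 0
  v = b
  return 0
After constant-fold (5 stmts):
  c = 0
  d = 6
  b = 4
  v = b
  return 0
After dead-code-elim (1 stmts):
  return 0
Evaluate:
  c = 0  =>  c = 0
  d = 6  =>  d = 6
  b = 4 + c  =>  b = 4
  v = b  =>  v = 4
  return c = 0

Answer: 0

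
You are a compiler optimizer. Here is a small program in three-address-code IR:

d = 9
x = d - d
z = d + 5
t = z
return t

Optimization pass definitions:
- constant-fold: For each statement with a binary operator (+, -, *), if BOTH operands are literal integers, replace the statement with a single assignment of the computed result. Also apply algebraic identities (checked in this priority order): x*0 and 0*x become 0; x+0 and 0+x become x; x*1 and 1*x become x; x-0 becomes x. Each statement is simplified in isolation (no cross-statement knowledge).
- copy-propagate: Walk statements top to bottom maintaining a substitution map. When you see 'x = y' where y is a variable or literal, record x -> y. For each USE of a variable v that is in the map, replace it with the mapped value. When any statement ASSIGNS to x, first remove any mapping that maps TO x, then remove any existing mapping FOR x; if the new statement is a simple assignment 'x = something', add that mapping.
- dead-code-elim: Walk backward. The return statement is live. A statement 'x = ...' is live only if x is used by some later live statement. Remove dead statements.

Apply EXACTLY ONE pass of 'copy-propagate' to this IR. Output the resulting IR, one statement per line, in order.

Answer: d = 9
x = 9 - 9
z = 9 + 5
t = z
return z

Derivation:
Applying copy-propagate statement-by-statement:
  [1] d = 9  (unchanged)
  [2] x = d - d  -> x = 9 - 9
  [3] z = d + 5  -> z = 9 + 5
  [4] t = z  (unchanged)
  [5] return t  -> return z
Result (5 stmts):
  d = 9
  x = 9 - 9
  z = 9 + 5
  t = z
  return z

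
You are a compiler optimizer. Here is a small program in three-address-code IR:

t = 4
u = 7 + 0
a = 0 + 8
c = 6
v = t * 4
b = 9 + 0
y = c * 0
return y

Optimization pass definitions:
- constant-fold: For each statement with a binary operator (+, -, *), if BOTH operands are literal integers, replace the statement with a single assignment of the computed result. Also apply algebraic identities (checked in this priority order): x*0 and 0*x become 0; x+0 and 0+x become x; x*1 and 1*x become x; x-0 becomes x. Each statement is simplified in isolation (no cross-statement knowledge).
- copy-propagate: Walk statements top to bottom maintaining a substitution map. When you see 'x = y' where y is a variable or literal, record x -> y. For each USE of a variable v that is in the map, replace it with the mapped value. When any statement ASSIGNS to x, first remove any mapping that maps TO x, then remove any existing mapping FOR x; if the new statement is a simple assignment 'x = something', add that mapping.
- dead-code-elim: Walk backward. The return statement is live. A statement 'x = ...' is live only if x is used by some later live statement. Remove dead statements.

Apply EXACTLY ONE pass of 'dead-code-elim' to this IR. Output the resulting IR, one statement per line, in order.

Answer: c = 6
y = c * 0
return y

Derivation:
Applying dead-code-elim statement-by-statement:
  [8] return y  -> KEEP (return); live=['y']
  [7] y = c * 0  -> KEEP; live=['c']
  [6] b = 9 + 0  -> DEAD (b not live)
  [5] v = t * 4  -> DEAD (v not live)
  [4] c = 6  -> KEEP; live=[]
  [3] a = 0 + 8  -> DEAD (a not live)
  [2] u = 7 + 0  -> DEAD (u not live)
  [1] t = 4  -> DEAD (t not live)
Result (3 stmts):
  c = 6
  y = c * 0
  return y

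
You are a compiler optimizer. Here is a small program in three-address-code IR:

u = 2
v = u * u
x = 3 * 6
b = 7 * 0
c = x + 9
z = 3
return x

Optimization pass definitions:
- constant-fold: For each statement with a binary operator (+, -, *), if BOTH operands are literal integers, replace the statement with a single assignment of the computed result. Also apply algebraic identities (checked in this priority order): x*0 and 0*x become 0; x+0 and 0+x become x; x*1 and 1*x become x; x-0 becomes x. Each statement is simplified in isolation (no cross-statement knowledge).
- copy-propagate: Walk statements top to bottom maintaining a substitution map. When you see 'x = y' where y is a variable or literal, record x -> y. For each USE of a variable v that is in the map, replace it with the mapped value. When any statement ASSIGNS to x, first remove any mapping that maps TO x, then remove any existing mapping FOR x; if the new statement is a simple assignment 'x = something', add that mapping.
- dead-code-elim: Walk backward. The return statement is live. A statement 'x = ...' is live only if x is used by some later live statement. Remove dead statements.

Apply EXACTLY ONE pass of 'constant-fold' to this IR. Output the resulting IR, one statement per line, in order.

Answer: u = 2
v = u * u
x = 18
b = 0
c = x + 9
z = 3
return x

Derivation:
Applying constant-fold statement-by-statement:
  [1] u = 2  (unchanged)
  [2] v = u * u  (unchanged)
  [3] x = 3 * 6  -> x = 18
  [4] b = 7 * 0  -> b = 0
  [5] c = x + 9  (unchanged)
  [6] z = 3  (unchanged)
  [7] return x  (unchanged)
Result (7 stmts):
  u = 2
  v = u * u
  x = 18
  b = 0
  c = x + 9
  z = 3
  return x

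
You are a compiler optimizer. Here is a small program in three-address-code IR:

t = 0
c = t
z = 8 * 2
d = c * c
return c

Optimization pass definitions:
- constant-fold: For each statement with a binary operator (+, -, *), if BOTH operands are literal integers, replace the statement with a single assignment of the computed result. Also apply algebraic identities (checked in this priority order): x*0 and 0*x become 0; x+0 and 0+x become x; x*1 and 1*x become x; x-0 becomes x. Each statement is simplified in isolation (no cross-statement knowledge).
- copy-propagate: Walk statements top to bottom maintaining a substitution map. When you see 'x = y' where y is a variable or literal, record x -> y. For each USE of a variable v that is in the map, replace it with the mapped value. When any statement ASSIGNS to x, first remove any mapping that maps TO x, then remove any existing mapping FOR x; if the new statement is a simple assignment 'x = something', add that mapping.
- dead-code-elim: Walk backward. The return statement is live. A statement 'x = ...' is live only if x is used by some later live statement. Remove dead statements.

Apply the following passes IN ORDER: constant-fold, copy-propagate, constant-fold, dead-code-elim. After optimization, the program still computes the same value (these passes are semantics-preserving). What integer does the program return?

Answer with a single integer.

Answer: 0

Derivation:
Initial IR:
  t = 0
  c = t
  z = 8 * 2
  d = c * c
  return c
After constant-fold (5 stmts):
  t = 0
  c = t
  z = 16
  d = c * c
  return c
After copy-propagate (5 stmts):
  t = 0
  c = 0
  z = 16
  d = 0 * 0
  return 0
After constant-fold (5 stmts):
  t = 0
  c = 0
  z = 16
  d = 0
  return 0
After dead-code-elim (1 stmts):
  return 0
Evaluate:
  t = 0  =>  t = 0
  c = t  =>  c = 0
  z = 8 * 2  =>  z = 16
  d = c * c  =>  d = 0
  return c = 0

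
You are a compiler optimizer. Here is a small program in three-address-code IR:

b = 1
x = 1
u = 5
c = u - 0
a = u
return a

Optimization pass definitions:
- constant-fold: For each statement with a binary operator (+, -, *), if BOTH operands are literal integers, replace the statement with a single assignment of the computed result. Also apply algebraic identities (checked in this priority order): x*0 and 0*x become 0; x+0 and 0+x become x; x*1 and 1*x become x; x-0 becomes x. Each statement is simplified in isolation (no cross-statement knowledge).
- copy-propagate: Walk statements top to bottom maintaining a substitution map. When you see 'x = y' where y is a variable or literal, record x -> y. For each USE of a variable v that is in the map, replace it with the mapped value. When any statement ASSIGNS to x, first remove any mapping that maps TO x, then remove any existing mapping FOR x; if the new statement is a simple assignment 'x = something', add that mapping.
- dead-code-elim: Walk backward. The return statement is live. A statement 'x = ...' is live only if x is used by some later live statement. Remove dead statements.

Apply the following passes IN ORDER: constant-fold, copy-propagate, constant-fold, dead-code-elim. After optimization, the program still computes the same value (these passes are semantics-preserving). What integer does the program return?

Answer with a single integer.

Initial IR:
  b = 1
  x = 1
  u = 5
  c = u - 0
  a = u
  return a
After constant-fold (6 stmts):
  b = 1
  x = 1
  u = 5
  c = u
  a = u
  return a
After copy-propagate (6 stmts):
  b = 1
  x = 1
  u = 5
  c = 5
  a = 5
  return 5
After constant-fold (6 stmts):
  b = 1
  x = 1
  u = 5
  c = 5
  a = 5
  return 5
After dead-code-elim (1 stmts):
  return 5
Evaluate:
  b = 1  =>  b = 1
  x = 1  =>  x = 1
  u = 5  =>  u = 5
  c = u - 0  =>  c = 5
  a = u  =>  a = 5
  return a = 5

Answer: 5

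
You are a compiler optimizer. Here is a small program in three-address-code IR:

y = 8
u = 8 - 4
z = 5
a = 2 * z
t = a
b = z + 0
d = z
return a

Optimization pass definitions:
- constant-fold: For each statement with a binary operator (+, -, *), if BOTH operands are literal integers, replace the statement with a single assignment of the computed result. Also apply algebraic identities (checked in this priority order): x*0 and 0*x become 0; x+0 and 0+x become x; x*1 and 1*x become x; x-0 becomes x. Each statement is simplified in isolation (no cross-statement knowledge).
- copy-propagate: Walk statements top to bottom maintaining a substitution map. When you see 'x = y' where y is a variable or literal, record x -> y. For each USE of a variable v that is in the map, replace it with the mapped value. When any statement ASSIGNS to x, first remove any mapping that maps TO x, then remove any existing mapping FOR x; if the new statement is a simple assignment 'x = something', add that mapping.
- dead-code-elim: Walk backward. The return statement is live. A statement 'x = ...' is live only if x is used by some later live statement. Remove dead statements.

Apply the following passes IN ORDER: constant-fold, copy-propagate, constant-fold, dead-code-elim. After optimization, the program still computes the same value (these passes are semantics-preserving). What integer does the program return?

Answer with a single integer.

Initial IR:
  y = 8
  u = 8 - 4
  z = 5
  a = 2 * z
  t = a
  b = z + 0
  d = z
  return a
After constant-fold (8 stmts):
  y = 8
  u = 4
  z = 5
  a = 2 * z
  t = a
  b = z
  d = z
  return a
After copy-propagate (8 stmts):
  y = 8
  u = 4
  z = 5
  a = 2 * 5
  t = a
  b = 5
  d = 5
  return a
After constant-fold (8 stmts):
  y = 8
  u = 4
  z = 5
  a = 10
  t = a
  b = 5
  d = 5
  return a
After dead-code-elim (2 stmts):
  a = 10
  return a
Evaluate:
  y = 8  =>  y = 8
  u = 8 - 4  =>  u = 4
  z = 5  =>  z = 5
  a = 2 * z  =>  a = 10
  t = a  =>  t = 10
  b = z + 0  =>  b = 5
  d = z  =>  d = 5
  return a = 10

Answer: 10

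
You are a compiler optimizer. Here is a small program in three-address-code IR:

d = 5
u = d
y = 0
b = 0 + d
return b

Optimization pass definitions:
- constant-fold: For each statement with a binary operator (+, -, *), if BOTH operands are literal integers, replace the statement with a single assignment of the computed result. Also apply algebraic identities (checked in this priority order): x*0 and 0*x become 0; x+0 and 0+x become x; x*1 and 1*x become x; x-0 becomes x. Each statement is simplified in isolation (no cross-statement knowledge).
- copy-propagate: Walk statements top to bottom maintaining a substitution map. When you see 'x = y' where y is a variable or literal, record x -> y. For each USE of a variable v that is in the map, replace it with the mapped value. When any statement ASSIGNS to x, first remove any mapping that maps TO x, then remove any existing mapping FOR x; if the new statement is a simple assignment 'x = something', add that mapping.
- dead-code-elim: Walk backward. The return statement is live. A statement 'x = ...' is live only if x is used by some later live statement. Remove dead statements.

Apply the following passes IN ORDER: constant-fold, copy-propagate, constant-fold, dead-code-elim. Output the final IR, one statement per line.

Initial IR:
  d = 5
  u = d
  y = 0
  b = 0 + d
  return b
After constant-fold (5 stmts):
  d = 5
  u = d
  y = 0
  b = d
  return b
After copy-propagate (5 stmts):
  d = 5
  u = 5
  y = 0
  b = 5
  return 5
After constant-fold (5 stmts):
  d = 5
  u = 5
  y = 0
  b = 5
  return 5
After dead-code-elim (1 stmts):
  return 5

Answer: return 5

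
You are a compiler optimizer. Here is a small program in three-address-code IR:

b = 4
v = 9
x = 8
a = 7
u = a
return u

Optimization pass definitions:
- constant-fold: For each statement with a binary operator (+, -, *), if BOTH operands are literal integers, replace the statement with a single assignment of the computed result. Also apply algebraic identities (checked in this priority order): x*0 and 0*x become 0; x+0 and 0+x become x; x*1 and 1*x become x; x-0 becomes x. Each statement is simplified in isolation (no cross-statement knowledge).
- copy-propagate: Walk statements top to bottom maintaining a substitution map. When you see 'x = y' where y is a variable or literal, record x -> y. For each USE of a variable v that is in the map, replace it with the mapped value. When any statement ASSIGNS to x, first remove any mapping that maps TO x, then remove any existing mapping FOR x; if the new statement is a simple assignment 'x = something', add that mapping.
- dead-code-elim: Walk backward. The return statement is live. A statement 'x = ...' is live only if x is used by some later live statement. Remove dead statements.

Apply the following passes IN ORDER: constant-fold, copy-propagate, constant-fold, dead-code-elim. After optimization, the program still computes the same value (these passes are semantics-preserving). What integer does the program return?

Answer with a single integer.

Initial IR:
  b = 4
  v = 9
  x = 8
  a = 7
  u = a
  return u
After constant-fold (6 stmts):
  b = 4
  v = 9
  x = 8
  a = 7
  u = a
  return u
After copy-propagate (6 stmts):
  b = 4
  v = 9
  x = 8
  a = 7
  u = 7
  return 7
After constant-fold (6 stmts):
  b = 4
  v = 9
  x = 8
  a = 7
  u = 7
  return 7
After dead-code-elim (1 stmts):
  return 7
Evaluate:
  b = 4  =>  b = 4
  v = 9  =>  v = 9
  x = 8  =>  x = 8
  a = 7  =>  a = 7
  u = a  =>  u = 7
  return u = 7

Answer: 7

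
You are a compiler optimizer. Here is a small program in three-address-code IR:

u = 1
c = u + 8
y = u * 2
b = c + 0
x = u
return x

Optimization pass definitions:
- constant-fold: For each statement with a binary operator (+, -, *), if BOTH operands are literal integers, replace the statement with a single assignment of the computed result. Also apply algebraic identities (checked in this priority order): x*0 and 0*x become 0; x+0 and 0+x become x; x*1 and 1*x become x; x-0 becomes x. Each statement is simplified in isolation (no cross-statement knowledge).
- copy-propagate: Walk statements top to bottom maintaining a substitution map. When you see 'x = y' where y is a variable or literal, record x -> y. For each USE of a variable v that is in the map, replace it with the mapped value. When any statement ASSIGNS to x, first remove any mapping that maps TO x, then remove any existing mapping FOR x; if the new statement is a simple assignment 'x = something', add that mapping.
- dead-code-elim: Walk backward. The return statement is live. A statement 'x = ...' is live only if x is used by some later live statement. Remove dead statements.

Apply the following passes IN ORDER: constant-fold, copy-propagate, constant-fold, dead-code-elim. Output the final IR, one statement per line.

Initial IR:
  u = 1
  c = u + 8
  y = u * 2
  b = c + 0
  x = u
  return x
After constant-fold (6 stmts):
  u = 1
  c = u + 8
  y = u * 2
  b = c
  x = u
  return x
After copy-propagate (6 stmts):
  u = 1
  c = 1 + 8
  y = 1 * 2
  b = c
  x = 1
  return 1
After constant-fold (6 stmts):
  u = 1
  c = 9
  y = 2
  b = c
  x = 1
  return 1
After dead-code-elim (1 stmts):
  return 1

Answer: return 1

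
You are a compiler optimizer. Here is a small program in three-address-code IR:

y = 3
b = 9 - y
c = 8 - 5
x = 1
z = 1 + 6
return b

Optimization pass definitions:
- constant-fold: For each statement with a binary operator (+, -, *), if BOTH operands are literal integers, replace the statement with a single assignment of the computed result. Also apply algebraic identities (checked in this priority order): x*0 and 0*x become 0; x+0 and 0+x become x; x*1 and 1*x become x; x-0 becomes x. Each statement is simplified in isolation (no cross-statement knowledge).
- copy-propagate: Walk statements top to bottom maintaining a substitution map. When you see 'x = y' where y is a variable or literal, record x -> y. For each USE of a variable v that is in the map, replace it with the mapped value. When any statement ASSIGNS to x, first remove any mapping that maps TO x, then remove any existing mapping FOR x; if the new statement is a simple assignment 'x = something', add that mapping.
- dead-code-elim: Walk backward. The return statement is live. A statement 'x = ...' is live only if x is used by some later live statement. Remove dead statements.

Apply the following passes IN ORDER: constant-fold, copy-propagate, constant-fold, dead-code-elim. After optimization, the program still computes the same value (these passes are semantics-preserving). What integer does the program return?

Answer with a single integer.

Answer: 6

Derivation:
Initial IR:
  y = 3
  b = 9 - y
  c = 8 - 5
  x = 1
  z = 1 + 6
  return b
After constant-fold (6 stmts):
  y = 3
  b = 9 - y
  c = 3
  x = 1
  z = 7
  return b
After copy-propagate (6 stmts):
  y = 3
  b = 9 - 3
  c = 3
  x = 1
  z = 7
  return b
After constant-fold (6 stmts):
  y = 3
  b = 6
  c = 3
  x = 1
  z = 7
  return b
After dead-code-elim (2 stmts):
  b = 6
  return b
Evaluate:
  y = 3  =>  y = 3
  b = 9 - y  =>  b = 6
  c = 8 - 5  =>  c = 3
  x = 1  =>  x = 1
  z = 1 + 6  =>  z = 7
  return b = 6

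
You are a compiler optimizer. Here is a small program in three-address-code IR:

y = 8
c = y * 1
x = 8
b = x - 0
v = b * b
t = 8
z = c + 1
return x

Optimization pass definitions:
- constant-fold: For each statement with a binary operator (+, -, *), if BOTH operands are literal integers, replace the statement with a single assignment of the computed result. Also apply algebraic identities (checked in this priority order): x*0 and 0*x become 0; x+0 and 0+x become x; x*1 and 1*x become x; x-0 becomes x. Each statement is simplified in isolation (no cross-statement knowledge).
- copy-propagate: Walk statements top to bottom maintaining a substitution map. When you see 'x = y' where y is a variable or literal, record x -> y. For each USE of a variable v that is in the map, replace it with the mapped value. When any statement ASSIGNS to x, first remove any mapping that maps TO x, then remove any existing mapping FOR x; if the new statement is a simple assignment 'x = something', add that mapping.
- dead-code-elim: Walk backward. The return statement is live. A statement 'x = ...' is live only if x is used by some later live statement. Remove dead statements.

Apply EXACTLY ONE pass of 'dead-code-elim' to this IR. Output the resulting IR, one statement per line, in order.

Applying dead-code-elim statement-by-statement:
  [8] return x  -> KEEP (return); live=['x']
  [7] z = c + 1  -> DEAD (z not live)
  [6] t = 8  -> DEAD (t not live)
  [5] v = b * b  -> DEAD (v not live)
  [4] b = x - 0  -> DEAD (b not live)
  [3] x = 8  -> KEEP; live=[]
  [2] c = y * 1  -> DEAD (c not live)
  [1] y = 8  -> DEAD (y not live)
Result (2 stmts):
  x = 8
  return x

Answer: x = 8
return x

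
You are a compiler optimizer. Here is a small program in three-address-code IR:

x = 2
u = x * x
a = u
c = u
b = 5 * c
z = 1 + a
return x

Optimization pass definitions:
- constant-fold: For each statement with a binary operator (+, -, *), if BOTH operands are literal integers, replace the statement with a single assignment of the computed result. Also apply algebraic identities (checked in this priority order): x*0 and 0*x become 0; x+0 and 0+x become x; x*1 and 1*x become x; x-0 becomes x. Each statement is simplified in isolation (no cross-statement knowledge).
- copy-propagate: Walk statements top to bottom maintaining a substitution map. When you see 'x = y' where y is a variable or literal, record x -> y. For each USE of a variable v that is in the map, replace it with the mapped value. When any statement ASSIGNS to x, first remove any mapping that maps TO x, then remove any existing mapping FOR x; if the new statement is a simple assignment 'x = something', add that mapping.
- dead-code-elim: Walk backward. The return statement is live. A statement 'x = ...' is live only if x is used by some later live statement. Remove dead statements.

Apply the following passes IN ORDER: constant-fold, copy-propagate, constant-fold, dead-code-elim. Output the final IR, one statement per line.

Initial IR:
  x = 2
  u = x * x
  a = u
  c = u
  b = 5 * c
  z = 1 + a
  return x
After constant-fold (7 stmts):
  x = 2
  u = x * x
  a = u
  c = u
  b = 5 * c
  z = 1 + a
  return x
After copy-propagate (7 stmts):
  x = 2
  u = 2 * 2
  a = u
  c = u
  b = 5 * u
  z = 1 + u
  return 2
After constant-fold (7 stmts):
  x = 2
  u = 4
  a = u
  c = u
  b = 5 * u
  z = 1 + u
  return 2
After dead-code-elim (1 stmts):
  return 2

Answer: return 2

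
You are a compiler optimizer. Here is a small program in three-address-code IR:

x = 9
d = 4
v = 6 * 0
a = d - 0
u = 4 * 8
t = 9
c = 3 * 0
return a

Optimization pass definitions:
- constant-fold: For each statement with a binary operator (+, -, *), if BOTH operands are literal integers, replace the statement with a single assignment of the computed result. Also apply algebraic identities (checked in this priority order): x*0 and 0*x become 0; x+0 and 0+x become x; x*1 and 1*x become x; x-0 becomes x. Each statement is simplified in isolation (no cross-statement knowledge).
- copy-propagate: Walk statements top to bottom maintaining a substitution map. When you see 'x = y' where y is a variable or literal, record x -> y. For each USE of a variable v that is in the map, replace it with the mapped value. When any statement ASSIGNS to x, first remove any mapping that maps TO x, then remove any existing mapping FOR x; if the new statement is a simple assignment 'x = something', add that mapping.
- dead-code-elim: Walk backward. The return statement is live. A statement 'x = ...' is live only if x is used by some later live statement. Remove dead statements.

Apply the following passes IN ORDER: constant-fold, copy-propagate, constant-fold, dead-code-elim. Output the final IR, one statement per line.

Answer: return 4

Derivation:
Initial IR:
  x = 9
  d = 4
  v = 6 * 0
  a = d - 0
  u = 4 * 8
  t = 9
  c = 3 * 0
  return a
After constant-fold (8 stmts):
  x = 9
  d = 4
  v = 0
  a = d
  u = 32
  t = 9
  c = 0
  return a
After copy-propagate (8 stmts):
  x = 9
  d = 4
  v = 0
  a = 4
  u = 32
  t = 9
  c = 0
  return 4
After constant-fold (8 stmts):
  x = 9
  d = 4
  v = 0
  a = 4
  u = 32
  t = 9
  c = 0
  return 4
After dead-code-elim (1 stmts):
  return 4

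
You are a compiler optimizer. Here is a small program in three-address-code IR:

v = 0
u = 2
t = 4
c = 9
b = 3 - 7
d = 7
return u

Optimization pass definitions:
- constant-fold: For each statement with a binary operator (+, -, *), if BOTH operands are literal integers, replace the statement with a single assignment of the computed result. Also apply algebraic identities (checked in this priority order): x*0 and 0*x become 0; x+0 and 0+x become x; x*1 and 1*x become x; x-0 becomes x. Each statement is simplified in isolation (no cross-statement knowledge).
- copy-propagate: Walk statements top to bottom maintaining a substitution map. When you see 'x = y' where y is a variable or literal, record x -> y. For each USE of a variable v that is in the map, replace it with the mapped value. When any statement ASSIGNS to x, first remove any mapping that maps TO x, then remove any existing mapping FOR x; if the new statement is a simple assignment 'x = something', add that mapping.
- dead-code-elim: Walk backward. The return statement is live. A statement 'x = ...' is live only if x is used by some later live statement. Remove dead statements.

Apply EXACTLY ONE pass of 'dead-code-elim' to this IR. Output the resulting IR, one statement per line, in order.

Answer: u = 2
return u

Derivation:
Applying dead-code-elim statement-by-statement:
  [7] return u  -> KEEP (return); live=['u']
  [6] d = 7  -> DEAD (d not live)
  [5] b = 3 - 7  -> DEAD (b not live)
  [4] c = 9  -> DEAD (c not live)
  [3] t = 4  -> DEAD (t not live)
  [2] u = 2  -> KEEP; live=[]
  [1] v = 0  -> DEAD (v not live)
Result (2 stmts):
  u = 2
  return u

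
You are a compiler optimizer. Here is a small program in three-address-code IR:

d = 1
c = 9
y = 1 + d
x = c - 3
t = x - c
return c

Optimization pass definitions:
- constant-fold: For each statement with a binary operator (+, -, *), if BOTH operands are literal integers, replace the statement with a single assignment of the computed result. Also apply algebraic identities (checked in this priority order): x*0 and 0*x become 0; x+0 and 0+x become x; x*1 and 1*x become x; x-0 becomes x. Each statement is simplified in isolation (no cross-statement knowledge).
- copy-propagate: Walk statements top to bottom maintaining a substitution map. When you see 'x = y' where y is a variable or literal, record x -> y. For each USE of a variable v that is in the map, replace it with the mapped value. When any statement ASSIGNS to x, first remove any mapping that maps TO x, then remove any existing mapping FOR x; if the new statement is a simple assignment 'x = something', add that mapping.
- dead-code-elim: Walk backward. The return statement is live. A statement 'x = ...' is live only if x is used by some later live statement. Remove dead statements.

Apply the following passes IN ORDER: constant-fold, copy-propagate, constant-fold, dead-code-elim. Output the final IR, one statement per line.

Initial IR:
  d = 1
  c = 9
  y = 1 + d
  x = c - 3
  t = x - c
  return c
After constant-fold (6 stmts):
  d = 1
  c = 9
  y = 1 + d
  x = c - 3
  t = x - c
  return c
After copy-propagate (6 stmts):
  d = 1
  c = 9
  y = 1 + 1
  x = 9 - 3
  t = x - 9
  return 9
After constant-fold (6 stmts):
  d = 1
  c = 9
  y = 2
  x = 6
  t = x - 9
  return 9
After dead-code-elim (1 stmts):
  return 9

Answer: return 9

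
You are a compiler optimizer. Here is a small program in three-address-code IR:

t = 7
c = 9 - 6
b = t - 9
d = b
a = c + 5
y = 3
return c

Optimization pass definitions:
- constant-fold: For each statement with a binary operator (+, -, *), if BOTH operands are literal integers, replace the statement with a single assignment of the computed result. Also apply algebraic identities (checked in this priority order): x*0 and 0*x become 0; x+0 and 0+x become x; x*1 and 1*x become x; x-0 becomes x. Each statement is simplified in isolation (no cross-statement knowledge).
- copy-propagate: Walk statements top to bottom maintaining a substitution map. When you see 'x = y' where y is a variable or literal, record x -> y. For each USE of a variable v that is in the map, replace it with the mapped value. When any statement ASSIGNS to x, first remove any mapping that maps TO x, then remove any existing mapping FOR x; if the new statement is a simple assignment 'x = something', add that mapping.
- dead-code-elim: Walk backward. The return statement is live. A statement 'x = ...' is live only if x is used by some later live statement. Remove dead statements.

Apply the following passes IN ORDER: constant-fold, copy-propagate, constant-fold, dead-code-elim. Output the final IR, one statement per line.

Answer: return 3

Derivation:
Initial IR:
  t = 7
  c = 9 - 6
  b = t - 9
  d = b
  a = c + 5
  y = 3
  return c
After constant-fold (7 stmts):
  t = 7
  c = 3
  b = t - 9
  d = b
  a = c + 5
  y = 3
  return c
After copy-propagate (7 stmts):
  t = 7
  c = 3
  b = 7 - 9
  d = b
  a = 3 + 5
  y = 3
  return 3
After constant-fold (7 stmts):
  t = 7
  c = 3
  b = -2
  d = b
  a = 8
  y = 3
  return 3
After dead-code-elim (1 stmts):
  return 3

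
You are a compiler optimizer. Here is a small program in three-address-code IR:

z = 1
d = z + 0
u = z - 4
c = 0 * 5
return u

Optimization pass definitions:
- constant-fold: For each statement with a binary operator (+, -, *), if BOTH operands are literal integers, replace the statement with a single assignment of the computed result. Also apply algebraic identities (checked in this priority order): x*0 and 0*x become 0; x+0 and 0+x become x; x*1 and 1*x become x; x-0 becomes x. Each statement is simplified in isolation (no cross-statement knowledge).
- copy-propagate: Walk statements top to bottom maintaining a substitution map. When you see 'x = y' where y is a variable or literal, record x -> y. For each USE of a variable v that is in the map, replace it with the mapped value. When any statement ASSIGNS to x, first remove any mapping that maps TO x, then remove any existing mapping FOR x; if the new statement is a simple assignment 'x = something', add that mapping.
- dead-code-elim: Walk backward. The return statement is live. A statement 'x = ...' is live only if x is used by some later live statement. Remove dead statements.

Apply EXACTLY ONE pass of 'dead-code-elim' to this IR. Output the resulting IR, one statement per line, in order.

Applying dead-code-elim statement-by-statement:
  [5] return u  -> KEEP (return); live=['u']
  [4] c = 0 * 5  -> DEAD (c not live)
  [3] u = z - 4  -> KEEP; live=['z']
  [2] d = z + 0  -> DEAD (d not live)
  [1] z = 1  -> KEEP; live=[]
Result (3 stmts):
  z = 1
  u = z - 4
  return u

Answer: z = 1
u = z - 4
return u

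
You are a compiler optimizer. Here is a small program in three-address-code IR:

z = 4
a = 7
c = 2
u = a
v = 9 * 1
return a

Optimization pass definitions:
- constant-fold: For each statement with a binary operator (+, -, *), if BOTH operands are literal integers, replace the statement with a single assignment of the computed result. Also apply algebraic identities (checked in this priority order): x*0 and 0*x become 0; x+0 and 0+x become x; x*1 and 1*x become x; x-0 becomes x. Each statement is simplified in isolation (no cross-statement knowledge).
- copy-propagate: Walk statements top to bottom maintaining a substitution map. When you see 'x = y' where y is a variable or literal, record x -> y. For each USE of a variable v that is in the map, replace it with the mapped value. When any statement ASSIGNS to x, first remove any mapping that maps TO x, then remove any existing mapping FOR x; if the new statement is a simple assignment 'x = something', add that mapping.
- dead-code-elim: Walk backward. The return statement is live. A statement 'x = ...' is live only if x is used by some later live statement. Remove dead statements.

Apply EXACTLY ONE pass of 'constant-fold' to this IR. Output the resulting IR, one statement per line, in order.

Applying constant-fold statement-by-statement:
  [1] z = 4  (unchanged)
  [2] a = 7  (unchanged)
  [3] c = 2  (unchanged)
  [4] u = a  (unchanged)
  [5] v = 9 * 1  -> v = 9
  [6] return a  (unchanged)
Result (6 stmts):
  z = 4
  a = 7
  c = 2
  u = a
  v = 9
  return a

Answer: z = 4
a = 7
c = 2
u = a
v = 9
return a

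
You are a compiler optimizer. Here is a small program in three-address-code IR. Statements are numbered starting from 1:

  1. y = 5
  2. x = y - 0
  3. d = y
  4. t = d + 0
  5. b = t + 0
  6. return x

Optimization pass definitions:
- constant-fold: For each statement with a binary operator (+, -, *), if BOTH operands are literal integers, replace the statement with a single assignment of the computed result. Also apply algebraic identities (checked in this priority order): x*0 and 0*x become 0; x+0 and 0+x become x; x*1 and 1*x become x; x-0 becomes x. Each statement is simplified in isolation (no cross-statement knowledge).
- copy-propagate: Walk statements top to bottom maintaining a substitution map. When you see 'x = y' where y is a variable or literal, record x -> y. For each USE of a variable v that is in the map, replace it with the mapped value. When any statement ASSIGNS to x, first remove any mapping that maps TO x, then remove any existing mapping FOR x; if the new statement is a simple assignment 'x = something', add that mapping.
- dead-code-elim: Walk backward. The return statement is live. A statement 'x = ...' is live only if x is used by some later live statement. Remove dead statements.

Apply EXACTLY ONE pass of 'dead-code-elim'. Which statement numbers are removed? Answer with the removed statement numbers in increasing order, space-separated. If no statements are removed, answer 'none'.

Backward liveness scan:
Stmt 1 'y = 5': KEEP (y is live); live-in = []
Stmt 2 'x = y - 0': KEEP (x is live); live-in = ['y']
Stmt 3 'd = y': DEAD (d not in live set ['x'])
Stmt 4 't = d + 0': DEAD (t not in live set ['x'])
Stmt 5 'b = t + 0': DEAD (b not in live set ['x'])
Stmt 6 'return x': KEEP (return); live-in = ['x']
Removed statement numbers: [3, 4, 5]
Surviving IR:
  y = 5
  x = y - 0
  return x

Answer: 3 4 5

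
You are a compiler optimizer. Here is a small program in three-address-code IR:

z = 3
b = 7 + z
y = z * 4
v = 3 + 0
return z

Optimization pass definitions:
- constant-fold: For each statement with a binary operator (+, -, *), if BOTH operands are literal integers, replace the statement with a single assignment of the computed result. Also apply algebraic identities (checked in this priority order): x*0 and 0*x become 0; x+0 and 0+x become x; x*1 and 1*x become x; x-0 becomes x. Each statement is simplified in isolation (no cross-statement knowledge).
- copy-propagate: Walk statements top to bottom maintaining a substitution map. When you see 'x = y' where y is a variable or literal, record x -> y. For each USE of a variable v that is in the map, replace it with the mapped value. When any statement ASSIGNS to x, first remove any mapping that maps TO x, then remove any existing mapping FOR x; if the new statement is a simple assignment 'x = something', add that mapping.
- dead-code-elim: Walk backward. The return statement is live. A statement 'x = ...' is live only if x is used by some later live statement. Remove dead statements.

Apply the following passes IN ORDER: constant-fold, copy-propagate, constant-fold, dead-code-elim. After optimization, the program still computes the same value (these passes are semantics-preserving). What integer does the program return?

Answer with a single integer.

Answer: 3

Derivation:
Initial IR:
  z = 3
  b = 7 + z
  y = z * 4
  v = 3 + 0
  return z
After constant-fold (5 stmts):
  z = 3
  b = 7 + z
  y = z * 4
  v = 3
  return z
After copy-propagate (5 stmts):
  z = 3
  b = 7 + 3
  y = 3 * 4
  v = 3
  return 3
After constant-fold (5 stmts):
  z = 3
  b = 10
  y = 12
  v = 3
  return 3
After dead-code-elim (1 stmts):
  return 3
Evaluate:
  z = 3  =>  z = 3
  b = 7 + z  =>  b = 10
  y = z * 4  =>  y = 12
  v = 3 + 0  =>  v = 3
  return z = 3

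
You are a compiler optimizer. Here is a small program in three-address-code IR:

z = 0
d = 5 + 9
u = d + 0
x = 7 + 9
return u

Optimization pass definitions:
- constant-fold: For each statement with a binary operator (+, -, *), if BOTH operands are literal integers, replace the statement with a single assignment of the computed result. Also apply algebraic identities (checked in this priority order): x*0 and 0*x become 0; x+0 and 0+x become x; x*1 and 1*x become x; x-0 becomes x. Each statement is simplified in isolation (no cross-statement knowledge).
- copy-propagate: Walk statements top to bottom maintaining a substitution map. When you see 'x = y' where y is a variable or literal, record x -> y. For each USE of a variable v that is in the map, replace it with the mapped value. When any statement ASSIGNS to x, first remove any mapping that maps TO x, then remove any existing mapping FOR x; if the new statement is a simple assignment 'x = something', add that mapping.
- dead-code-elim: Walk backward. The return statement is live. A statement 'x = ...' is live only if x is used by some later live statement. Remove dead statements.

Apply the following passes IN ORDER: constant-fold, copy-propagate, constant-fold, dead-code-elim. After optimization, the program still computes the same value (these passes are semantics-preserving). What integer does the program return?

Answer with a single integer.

Answer: 14

Derivation:
Initial IR:
  z = 0
  d = 5 + 9
  u = d + 0
  x = 7 + 9
  return u
After constant-fold (5 stmts):
  z = 0
  d = 14
  u = d
  x = 16
  return u
After copy-propagate (5 stmts):
  z = 0
  d = 14
  u = 14
  x = 16
  return 14
After constant-fold (5 stmts):
  z = 0
  d = 14
  u = 14
  x = 16
  return 14
After dead-code-elim (1 stmts):
  return 14
Evaluate:
  z = 0  =>  z = 0
  d = 5 + 9  =>  d = 14
  u = d + 0  =>  u = 14
  x = 7 + 9  =>  x = 16
  return u = 14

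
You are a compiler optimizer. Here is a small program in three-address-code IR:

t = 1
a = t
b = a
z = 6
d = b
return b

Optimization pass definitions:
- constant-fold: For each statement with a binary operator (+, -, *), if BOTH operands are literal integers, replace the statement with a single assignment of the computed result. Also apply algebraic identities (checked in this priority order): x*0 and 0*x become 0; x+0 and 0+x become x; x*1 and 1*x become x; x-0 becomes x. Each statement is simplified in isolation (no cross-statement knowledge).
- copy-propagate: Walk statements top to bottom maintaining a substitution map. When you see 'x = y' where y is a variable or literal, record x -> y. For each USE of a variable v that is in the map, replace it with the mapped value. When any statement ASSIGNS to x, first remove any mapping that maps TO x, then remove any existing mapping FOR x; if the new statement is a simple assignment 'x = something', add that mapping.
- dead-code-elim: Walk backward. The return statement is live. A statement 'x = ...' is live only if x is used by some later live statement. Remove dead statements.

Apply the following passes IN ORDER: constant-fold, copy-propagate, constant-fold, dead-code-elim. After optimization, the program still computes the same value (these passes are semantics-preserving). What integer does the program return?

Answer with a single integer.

Initial IR:
  t = 1
  a = t
  b = a
  z = 6
  d = b
  return b
After constant-fold (6 stmts):
  t = 1
  a = t
  b = a
  z = 6
  d = b
  return b
After copy-propagate (6 stmts):
  t = 1
  a = 1
  b = 1
  z = 6
  d = 1
  return 1
After constant-fold (6 stmts):
  t = 1
  a = 1
  b = 1
  z = 6
  d = 1
  return 1
After dead-code-elim (1 stmts):
  return 1
Evaluate:
  t = 1  =>  t = 1
  a = t  =>  a = 1
  b = a  =>  b = 1
  z = 6  =>  z = 6
  d = b  =>  d = 1
  return b = 1

Answer: 1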